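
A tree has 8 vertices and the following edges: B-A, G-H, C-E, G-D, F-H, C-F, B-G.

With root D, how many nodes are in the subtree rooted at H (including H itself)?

The subtree rooted at H contains: H, F, C, E — 4 nodes.

4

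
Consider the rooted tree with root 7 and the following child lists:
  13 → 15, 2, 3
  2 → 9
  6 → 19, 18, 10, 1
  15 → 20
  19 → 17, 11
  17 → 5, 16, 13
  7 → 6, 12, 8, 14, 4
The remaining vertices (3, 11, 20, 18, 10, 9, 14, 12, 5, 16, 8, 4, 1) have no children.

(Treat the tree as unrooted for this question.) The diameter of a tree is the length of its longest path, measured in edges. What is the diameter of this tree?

7

Starting from 20, a farthest node is 12 at distance 7.
One longest path: 20 – 15 – 13 – 17 – 19 – 6 – 7 – 12.
So the diameter is 7.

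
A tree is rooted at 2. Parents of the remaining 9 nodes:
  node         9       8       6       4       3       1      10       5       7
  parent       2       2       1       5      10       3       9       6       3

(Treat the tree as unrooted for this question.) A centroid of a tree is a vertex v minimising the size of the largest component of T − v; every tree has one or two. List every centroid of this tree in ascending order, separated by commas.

3

Removing 3 splits the tree into components of sizes 4, 4, 1; the largest is 4 ≤ ⌊10/2⌋ = 5.
No neighbour of 3 does as well, so 3 is the unique centroid.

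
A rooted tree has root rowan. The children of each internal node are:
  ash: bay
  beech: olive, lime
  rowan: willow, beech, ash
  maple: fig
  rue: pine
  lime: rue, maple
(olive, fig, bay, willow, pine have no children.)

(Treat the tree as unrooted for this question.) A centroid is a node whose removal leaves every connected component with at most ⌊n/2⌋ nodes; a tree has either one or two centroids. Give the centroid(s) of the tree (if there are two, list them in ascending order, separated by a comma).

beech

Delete beech: the remaining components have sizes 5, 4, 1. Max 5 ≤ 5, so beech is a centroid.
Every other node leaves some component of size > 5, so the centroid is unique.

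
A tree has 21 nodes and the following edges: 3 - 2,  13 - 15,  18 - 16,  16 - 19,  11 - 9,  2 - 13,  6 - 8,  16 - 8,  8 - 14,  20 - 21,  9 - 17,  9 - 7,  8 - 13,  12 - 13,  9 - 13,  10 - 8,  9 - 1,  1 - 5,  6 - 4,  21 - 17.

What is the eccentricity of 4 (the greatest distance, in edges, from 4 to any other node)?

The node farthest from 4 is 20, via 4-6-8-13-9-17-21-20 — 7 edges.

7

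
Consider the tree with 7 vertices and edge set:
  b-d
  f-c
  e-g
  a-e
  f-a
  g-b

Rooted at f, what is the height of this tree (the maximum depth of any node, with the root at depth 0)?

A deepest node is d, reached by f – a – e – g – b – d.
That path has 5 edges, so the height is 5.

5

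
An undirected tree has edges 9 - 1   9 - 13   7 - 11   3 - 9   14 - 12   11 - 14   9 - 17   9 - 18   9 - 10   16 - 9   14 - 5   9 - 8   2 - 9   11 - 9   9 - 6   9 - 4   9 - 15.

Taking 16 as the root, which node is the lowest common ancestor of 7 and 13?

9

Path 7→root: 7 11 9 16; path 13→root: 13 9 16.
First common node: 9.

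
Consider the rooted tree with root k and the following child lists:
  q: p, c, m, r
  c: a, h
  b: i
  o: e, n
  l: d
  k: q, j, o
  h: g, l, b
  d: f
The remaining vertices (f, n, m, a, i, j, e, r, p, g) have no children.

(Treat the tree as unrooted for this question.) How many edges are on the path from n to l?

6

Walking from n: n – o – k – q – c – h – l. Length 6.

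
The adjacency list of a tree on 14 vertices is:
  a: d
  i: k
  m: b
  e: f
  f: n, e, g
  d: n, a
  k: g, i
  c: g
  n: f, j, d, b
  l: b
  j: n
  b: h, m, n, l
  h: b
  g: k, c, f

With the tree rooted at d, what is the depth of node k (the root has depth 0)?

d – n – f – g – k — 4 edges.

4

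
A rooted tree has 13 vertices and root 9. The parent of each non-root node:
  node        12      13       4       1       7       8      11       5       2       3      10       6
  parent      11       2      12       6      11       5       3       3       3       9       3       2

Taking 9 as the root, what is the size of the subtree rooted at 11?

4

Descendants of 11 (including itself): 11, 12, 7, 4. That's 4.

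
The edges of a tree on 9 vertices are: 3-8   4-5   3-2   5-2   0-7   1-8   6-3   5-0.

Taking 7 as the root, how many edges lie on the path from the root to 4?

7–0–5–4 — 3 edges.

3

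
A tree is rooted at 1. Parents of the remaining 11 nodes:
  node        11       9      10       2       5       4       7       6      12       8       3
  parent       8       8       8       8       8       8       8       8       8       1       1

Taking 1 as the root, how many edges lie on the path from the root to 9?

Climbing from 9 to the root: 9 – 8 – 1. That's 2 steps.

2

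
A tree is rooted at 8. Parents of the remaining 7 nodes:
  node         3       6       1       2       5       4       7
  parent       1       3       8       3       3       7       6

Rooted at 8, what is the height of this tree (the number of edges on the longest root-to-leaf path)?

A deepest node is 4, reached by 8–1–3–6–7–4.
That path has 5 edges, so the height is 5.

5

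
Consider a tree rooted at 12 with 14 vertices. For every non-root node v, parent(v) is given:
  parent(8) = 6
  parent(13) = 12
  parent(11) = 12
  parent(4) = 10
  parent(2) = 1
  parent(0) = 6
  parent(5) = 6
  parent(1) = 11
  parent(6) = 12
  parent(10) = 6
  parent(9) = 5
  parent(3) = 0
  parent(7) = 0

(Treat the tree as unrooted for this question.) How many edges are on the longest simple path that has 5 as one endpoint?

A farthest node from 5 is 2.
The path 5 – 6 – 12 – 11 – 1 – 2 has 5 edges.

5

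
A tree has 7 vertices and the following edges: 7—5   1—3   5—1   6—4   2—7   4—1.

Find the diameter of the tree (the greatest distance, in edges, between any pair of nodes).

5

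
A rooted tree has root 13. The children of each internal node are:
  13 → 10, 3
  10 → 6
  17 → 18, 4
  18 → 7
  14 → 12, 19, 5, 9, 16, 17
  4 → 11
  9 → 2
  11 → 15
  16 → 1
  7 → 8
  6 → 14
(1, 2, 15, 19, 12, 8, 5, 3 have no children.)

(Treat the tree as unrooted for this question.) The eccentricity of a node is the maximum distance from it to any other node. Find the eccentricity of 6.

5

A farthest node from 6 is 8 (15 also at distance 5).
The path 6–14–17–18–7–8 has 5 edges.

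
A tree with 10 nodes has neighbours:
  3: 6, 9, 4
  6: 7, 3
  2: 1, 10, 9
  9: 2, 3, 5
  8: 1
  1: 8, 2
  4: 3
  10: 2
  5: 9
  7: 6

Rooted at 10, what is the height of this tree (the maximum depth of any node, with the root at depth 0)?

The longest root-to-leaf path is 10 – 2 – 9 – 3 – 6 – 7 (5 edges).

5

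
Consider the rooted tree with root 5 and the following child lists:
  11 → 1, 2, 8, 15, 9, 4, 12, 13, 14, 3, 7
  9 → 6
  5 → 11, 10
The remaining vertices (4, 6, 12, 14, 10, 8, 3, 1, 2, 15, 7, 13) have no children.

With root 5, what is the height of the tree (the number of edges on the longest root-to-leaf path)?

A deepest node is 6, reached by 5–11–9–6.
That path has 3 edges, so the height is 3.

3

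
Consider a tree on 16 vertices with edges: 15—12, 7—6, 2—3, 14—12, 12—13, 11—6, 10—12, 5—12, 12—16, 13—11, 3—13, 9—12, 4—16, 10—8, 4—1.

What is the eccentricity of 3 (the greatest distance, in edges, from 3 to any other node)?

5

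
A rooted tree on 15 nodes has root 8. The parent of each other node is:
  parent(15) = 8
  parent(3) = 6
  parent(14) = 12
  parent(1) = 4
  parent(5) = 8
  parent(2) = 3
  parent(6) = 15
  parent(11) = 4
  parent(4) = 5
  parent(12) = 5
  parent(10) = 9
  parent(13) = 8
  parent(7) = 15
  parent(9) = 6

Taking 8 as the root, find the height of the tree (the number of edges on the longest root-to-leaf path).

A deepest node is 10, reached by 8–15–6–9–10.
That path has 4 edges, so the height is 4.

4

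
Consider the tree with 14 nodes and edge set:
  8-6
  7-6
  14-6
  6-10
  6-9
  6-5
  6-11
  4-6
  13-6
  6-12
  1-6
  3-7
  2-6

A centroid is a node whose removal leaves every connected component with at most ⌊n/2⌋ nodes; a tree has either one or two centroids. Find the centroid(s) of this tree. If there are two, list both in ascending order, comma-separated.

Removing 6 splits the tree into components of sizes 2, 1, 1, 1, 1, 1, 1, 1, 1, 1, 1, 1; the largest is 2 ≤ ⌊14/2⌋ = 7.
Every other node leaves some component of size > 7, so the centroid is unique.

6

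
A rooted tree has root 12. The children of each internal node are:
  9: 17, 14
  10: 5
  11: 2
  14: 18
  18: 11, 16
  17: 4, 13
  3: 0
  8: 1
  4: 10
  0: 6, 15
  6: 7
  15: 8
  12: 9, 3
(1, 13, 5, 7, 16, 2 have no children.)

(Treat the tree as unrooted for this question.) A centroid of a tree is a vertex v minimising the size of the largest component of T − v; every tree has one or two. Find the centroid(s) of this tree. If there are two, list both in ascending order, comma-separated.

9

Delete 9: the remaining components have sizes 8, 5, 5. Max 8 ≤ 9, so 9 is a centroid.
No neighbour of 9 does as well, so 9 is the unique centroid.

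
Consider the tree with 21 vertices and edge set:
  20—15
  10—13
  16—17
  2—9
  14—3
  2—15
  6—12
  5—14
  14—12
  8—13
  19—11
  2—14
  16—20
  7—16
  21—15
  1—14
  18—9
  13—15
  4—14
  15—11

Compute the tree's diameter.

A longest path is 6 - 12 - 14 - 2 - 15 - 20 - 16 - 7, with 7 edges.

7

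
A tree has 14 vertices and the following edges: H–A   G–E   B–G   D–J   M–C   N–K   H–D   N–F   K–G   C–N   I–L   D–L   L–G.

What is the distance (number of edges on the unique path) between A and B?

5

A – H – D – L – G – B: 5 edges.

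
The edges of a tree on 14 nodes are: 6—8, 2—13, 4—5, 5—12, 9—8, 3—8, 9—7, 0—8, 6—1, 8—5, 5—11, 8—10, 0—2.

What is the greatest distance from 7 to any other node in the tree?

5

A farthest node from 7 is 13.
The path 7-9-8-0-2-13 has 5 edges.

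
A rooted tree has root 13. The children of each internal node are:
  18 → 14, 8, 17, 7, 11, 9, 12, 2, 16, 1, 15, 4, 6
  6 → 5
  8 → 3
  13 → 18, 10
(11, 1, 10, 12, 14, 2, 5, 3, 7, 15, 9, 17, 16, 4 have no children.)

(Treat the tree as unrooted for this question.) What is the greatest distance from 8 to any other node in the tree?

3

A farthest node from 8 is 5 (10 also at distance 3).
The path 8-18-6-5 has 3 edges.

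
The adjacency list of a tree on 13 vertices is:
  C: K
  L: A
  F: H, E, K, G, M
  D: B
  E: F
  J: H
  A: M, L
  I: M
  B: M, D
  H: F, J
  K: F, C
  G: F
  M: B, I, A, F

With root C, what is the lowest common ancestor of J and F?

Path J→root: J H F K C; path F→root: F K C.
First common node: F.

F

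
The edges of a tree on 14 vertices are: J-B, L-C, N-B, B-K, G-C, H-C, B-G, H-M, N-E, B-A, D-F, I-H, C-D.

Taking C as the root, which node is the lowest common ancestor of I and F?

Ancestors of I (toward the root): I, H, C.
Ancestors of F: F, D, C.
The deepest node appearing in both lists is C.

C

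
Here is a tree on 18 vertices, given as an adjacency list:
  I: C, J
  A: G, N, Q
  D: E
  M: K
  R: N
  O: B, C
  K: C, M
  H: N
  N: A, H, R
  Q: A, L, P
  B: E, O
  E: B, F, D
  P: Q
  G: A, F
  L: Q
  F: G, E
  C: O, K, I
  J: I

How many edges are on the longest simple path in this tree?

BFS from M reaches L last, at distance 10; BFS from L confirms no node is farther.
Path: M - K - C - O - B - E - F - G - A - Q - L.

10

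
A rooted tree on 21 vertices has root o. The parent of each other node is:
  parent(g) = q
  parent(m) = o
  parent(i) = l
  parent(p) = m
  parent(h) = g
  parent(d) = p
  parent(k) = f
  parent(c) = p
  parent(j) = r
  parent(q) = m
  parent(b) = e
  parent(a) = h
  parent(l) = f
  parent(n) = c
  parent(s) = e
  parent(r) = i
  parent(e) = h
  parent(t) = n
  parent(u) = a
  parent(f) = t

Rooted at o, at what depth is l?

7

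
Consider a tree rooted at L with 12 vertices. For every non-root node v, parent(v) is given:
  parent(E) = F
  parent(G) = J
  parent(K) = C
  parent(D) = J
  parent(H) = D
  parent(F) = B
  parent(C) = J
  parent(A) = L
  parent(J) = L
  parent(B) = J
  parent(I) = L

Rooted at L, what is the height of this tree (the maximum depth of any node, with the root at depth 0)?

4

The longest root-to-leaf path is L-J-B-F-E (4 edges).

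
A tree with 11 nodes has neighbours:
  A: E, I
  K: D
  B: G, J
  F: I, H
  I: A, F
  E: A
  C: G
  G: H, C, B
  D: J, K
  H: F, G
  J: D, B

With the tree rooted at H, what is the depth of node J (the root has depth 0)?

3

H – G – B – J — 3 edges.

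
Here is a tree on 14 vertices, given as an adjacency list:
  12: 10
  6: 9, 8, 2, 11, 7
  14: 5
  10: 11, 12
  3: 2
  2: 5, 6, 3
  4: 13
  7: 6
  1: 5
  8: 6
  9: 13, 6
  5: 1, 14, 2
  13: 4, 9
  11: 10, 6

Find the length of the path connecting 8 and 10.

3

The path is 8 - 6 - 11 - 10, which has 3 edges.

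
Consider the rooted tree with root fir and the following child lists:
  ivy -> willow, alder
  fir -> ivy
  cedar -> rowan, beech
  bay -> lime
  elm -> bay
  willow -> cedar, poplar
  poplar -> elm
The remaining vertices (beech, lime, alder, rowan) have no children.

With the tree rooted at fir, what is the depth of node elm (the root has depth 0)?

4

fir–ivy–willow–poplar–elm — 4 edges.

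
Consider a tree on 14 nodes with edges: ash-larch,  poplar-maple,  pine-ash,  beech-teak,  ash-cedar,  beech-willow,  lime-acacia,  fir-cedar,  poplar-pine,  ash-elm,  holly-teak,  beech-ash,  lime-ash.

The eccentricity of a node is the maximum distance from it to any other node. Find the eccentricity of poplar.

Distances from poplar peak at 5, attained at holly.
poplar-pine-ash-beech-teak-holly

5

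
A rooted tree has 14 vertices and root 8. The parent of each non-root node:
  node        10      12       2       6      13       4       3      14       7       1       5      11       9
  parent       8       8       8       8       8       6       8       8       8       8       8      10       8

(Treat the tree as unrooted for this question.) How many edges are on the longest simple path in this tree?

Starting from 4, a farthest node is 11 at distance 4.
One longest path: 4 - 6 - 8 - 10 - 11.
So the diameter is 4.

4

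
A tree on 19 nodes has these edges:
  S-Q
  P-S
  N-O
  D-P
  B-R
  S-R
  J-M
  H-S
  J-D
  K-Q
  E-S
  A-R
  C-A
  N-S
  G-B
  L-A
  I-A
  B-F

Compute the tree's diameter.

7

A longest path is M - J - D - P - S - R - B - F, with 7 edges.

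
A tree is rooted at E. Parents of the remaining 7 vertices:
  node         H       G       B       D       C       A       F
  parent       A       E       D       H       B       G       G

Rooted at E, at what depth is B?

Path from E to B: E – G – A – H – D – B, which has 5 edges.

5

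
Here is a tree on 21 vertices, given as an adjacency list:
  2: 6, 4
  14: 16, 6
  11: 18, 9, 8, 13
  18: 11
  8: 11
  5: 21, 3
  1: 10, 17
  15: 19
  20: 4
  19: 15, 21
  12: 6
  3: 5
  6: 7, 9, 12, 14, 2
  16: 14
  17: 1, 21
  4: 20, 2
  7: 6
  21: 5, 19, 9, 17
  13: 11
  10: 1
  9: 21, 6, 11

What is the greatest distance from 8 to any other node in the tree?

Distances from 8 peak at 6, attained at 20 (10 also at distance 6).
8 – 11 – 9 – 6 – 2 – 4 – 20

6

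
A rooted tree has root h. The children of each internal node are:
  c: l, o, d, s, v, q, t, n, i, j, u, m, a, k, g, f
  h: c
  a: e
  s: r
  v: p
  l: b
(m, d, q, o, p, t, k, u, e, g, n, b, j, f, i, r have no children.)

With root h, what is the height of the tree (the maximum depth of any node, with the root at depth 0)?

3

b sits deepest: h-c-l-b — 3 edges from the root.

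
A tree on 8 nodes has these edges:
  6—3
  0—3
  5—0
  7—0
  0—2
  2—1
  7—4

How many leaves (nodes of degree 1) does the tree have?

4

The leaves are 1, 4, 5, 6.
That is 4 leaves.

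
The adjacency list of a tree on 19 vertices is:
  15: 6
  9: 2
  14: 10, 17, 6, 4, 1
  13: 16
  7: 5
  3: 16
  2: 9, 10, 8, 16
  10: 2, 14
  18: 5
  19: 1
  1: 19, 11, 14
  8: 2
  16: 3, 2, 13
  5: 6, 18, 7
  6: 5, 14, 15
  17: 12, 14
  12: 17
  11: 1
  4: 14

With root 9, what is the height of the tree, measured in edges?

A deepest node is 18, reached by 9 – 2 – 10 – 14 – 6 – 5 – 18.
That path has 6 edges, so the height is 6.

6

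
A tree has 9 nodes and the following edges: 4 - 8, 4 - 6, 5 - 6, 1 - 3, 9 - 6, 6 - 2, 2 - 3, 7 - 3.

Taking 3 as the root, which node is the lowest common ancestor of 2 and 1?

2's ancestor chain is 2, 3 and 1's is 1, 3; they first meet at 3.

3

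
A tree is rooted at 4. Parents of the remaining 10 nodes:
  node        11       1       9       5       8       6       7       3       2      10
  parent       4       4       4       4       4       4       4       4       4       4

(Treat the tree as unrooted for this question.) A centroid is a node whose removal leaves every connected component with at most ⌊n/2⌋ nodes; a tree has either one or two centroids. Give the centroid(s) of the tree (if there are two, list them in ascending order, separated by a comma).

If 4 is removed the pieces have sizes 1, 1, 1, 1, 1, 1, 1, 1, 1, 1, all ≤ ⌊11/2⌋ = 5.
Every other node leaves some component of size > 5, so the centroid is unique.

4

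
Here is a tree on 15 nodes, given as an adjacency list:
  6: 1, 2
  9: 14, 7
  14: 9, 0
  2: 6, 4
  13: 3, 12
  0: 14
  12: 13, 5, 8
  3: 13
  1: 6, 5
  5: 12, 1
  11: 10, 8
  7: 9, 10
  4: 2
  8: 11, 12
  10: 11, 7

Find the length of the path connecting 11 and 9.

3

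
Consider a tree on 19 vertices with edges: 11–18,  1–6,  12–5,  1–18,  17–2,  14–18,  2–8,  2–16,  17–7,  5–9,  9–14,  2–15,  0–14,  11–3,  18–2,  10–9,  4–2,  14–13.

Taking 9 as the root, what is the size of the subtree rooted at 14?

The subtree rooted at 14 contains: 14, 18, 13, 0, 2, 11, 1, 4, 16, 17, 8, 15, 3, 6, 7 — 15 nodes.

15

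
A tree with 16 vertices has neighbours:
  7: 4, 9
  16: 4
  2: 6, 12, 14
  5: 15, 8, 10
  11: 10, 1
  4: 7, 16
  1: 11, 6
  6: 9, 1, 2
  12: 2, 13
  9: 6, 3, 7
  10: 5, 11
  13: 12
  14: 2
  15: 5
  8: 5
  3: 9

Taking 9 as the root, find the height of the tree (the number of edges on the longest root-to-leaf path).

A deepest node is 15, reached by 9-6-1-11-10-5-15.
That path has 6 edges, so the height is 6.

6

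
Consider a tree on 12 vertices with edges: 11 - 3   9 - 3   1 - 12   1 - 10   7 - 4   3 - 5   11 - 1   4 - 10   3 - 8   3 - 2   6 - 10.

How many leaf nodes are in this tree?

Degree-1 nodes: 2, 5, 6, 7, 8, 9, 12 — 7 of them.

7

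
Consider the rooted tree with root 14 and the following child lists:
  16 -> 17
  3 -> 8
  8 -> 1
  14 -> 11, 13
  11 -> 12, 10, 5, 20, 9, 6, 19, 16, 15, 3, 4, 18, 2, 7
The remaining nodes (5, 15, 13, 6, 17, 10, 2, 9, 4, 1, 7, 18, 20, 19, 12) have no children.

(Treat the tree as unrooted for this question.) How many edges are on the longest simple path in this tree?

A longest path is 1–8–3–11–16–17, with 5 edges.

5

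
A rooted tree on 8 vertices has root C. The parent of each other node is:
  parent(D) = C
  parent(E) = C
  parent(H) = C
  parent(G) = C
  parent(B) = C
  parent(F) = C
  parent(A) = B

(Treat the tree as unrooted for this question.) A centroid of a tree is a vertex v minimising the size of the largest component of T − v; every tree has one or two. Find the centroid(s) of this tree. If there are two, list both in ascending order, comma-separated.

If C is removed the pieces have sizes 2, 1, 1, 1, 1, 1, all ≤ ⌊8/2⌋ = 4.
Every other node leaves some component of size > 4, so the centroid is unique.

C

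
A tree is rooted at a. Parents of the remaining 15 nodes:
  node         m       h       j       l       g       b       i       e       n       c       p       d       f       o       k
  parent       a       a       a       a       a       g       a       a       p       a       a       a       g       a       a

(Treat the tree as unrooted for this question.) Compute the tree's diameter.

4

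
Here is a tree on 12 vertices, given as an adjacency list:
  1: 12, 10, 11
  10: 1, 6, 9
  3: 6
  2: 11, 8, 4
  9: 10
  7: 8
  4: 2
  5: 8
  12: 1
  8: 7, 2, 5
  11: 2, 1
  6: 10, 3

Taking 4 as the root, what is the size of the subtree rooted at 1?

Descendants of 1 (including itself): 1, 10, 12, 6, 9, 3. That's 6.

6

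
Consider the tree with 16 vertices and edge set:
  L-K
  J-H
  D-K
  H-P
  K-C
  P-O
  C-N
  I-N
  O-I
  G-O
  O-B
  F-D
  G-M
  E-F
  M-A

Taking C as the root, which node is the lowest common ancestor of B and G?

O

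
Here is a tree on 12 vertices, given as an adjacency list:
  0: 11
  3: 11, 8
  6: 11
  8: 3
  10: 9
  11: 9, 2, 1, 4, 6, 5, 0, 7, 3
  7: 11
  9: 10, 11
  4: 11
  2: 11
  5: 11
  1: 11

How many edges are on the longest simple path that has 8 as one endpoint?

4

The node farthest from 8 is 10, via 8 – 3 – 11 – 9 – 10 — 4 edges.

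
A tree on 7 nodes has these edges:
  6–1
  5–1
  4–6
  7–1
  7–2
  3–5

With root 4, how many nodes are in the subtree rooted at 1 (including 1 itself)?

1's subtree: {1, 7, 5, 2, 3}, size 5.

5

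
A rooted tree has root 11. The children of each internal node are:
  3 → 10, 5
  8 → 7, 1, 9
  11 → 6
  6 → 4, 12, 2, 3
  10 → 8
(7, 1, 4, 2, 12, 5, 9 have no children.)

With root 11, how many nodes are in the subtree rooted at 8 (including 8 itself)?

8's subtree: {8, 9, 7, 1}, size 4.

4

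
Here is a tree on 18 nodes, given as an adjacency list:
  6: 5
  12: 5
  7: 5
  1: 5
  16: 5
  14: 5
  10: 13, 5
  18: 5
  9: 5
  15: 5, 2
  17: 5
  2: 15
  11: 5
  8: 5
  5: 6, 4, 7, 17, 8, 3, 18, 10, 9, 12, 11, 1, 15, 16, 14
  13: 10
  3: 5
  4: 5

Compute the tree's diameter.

4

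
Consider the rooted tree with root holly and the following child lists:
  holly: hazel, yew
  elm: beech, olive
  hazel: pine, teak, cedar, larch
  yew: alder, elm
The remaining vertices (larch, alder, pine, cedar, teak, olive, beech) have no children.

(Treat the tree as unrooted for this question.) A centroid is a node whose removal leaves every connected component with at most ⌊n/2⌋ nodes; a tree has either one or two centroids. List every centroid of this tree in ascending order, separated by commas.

Removing holly splits the tree into components of sizes 5, 5; the largest is 5 ≤ ⌊11/2⌋ = 5.
No neighbour of holly does as well, so holly is the unique centroid.

holly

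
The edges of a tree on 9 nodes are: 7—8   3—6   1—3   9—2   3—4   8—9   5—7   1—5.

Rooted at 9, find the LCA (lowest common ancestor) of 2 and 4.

Path 2→root: 2 9; path 4→root: 4 3 1 5 7 8 9.
First common node: 9.

9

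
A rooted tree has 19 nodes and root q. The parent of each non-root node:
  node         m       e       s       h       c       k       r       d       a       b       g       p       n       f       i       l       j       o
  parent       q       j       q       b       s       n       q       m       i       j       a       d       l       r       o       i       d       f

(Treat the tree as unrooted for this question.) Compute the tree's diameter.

12

BFS from k reaches h last, at distance 12; BFS from h confirms no node is farther.
Path: k – n – l – i – o – f – r – q – m – d – j – b – h.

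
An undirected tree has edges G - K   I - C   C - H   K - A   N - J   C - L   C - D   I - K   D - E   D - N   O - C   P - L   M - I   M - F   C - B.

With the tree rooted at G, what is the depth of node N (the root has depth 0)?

Climbing from N to the root: N – D – C – I – K – G. That's 5 steps.

5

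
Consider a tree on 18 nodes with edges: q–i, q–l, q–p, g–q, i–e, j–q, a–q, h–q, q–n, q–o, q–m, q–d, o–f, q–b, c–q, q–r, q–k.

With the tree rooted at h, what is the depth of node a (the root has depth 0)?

2

h–q–a — 2 edges.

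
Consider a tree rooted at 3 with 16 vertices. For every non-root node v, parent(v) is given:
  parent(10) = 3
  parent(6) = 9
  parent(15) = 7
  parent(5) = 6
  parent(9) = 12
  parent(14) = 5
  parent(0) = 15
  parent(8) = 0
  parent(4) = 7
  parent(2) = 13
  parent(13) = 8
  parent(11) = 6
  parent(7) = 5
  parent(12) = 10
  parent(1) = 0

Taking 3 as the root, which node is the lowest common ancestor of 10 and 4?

Ancestors of 10 (toward the root): 10, 3.
Ancestors of 4: 4, 7, 5, 6, 9, 12, 10, 3.
The deepest node appearing in both lists is 10.

10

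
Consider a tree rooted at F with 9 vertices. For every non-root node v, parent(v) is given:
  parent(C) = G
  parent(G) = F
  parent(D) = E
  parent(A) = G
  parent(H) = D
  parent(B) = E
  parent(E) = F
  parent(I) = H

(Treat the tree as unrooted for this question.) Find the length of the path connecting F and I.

4

F - E - D - H - I: 4 edges.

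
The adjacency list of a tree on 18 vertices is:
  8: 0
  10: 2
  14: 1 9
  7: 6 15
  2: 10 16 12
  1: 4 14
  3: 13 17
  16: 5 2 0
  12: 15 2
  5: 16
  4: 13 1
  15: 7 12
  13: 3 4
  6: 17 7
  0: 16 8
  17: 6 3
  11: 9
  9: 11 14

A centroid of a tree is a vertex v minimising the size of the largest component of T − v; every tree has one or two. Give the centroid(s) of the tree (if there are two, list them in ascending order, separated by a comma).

Delete 6: the remaining components have sizes 9, 8. Max 9 ≤ 9, so 6 is a centroid.
Its neighbour 7 also leaves a largest component of size 9, so both are centroids.

6, 7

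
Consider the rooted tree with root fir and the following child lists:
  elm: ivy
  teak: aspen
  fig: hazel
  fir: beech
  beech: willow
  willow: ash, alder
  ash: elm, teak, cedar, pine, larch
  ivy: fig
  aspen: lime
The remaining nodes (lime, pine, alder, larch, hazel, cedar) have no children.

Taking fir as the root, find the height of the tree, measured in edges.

The longest root-to-leaf path is fir–beech–willow–ash–elm–ivy–fig–hazel (7 edges).

7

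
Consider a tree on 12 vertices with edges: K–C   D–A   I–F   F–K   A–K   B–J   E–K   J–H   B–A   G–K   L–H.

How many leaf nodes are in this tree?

Degree-1 nodes: C, D, E, G, I, L — 6 of them.

6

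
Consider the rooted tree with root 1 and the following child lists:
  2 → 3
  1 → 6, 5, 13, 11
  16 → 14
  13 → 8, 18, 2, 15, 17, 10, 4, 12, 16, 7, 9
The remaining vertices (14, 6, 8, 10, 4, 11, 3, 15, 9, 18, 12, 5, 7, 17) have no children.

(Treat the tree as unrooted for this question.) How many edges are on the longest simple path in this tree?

Starting from 5, a farthest node is 3 at distance 4.
One longest path: 5–1–13–2–3.
So the diameter is 4.

4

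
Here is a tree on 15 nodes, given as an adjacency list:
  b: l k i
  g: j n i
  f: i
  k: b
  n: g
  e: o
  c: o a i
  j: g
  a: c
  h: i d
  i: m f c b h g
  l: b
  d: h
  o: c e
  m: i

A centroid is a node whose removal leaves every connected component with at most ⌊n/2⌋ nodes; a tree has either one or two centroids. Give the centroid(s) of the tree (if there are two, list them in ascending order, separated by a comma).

If i is removed the pieces have sizes 4, 3, 3, 2, 1, 1, all ≤ ⌊15/2⌋ = 7.
No neighbour of i does as well, so i is the unique centroid.

i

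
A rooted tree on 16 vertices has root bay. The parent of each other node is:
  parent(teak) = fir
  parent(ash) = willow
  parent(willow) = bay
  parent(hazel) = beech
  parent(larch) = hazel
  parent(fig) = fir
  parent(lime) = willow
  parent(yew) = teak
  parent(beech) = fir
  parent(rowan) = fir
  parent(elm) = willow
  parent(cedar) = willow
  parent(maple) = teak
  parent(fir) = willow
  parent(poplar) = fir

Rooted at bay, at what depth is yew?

bay – willow – fir – teak – yew — 4 edges.

4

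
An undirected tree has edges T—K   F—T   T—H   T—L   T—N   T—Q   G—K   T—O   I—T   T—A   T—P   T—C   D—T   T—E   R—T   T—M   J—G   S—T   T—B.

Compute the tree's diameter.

A longest path is J-G-K-T-M, with 4 edges.

4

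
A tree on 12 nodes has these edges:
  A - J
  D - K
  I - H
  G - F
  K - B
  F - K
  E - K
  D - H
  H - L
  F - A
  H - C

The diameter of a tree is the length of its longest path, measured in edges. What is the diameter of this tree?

A longest path is J - A - F - K - D - H - C, with 6 edges.

6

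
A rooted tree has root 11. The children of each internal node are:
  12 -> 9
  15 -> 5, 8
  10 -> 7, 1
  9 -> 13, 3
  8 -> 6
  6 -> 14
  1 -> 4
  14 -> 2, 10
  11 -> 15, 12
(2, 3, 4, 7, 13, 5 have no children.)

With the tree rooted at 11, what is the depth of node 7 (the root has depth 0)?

Path from 11 to 7: 11 – 15 – 8 – 6 – 14 – 10 – 7, which has 6 edges.

6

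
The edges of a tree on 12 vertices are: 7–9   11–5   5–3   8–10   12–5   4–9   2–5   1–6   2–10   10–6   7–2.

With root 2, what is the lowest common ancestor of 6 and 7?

2

Ancestors of 6 (toward the root): 6, 10, 2.
Ancestors of 7: 7, 2.
The deepest node appearing in both lists is 2.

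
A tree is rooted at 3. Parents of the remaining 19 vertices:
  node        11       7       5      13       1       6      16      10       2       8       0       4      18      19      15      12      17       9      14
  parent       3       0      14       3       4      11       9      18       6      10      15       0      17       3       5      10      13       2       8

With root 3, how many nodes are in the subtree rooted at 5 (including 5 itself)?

6

Descendants of 5 (including itself): 5, 15, 0, 4, 7, 1. That's 6.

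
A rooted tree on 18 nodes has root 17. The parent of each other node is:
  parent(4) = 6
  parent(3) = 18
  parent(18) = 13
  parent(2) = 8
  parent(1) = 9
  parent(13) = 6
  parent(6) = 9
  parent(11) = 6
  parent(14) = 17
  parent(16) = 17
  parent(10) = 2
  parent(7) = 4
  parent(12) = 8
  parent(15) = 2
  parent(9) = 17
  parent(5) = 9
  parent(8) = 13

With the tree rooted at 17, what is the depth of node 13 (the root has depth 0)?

3

Climbing from 13 to the root: 13 – 6 – 9 – 17. That's 3 steps.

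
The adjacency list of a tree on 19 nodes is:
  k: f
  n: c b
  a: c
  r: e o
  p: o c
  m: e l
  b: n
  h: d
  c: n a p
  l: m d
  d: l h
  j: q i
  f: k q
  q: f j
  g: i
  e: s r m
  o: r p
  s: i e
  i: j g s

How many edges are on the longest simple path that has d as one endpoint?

9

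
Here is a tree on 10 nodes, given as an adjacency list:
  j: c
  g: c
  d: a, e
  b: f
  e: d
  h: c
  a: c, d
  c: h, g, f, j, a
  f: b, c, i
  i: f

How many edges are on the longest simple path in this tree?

5

Starting from e, a farthest node is i at distance 5.
One longest path: e - d - a - c - f - i.
So the diameter is 5.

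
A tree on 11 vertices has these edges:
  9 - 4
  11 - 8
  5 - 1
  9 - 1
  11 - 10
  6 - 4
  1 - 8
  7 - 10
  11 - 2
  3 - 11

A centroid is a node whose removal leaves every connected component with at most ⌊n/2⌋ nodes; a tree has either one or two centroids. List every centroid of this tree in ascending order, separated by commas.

Delete 8: the remaining components have sizes 5, 5. Max 5 ≤ 5, so 8 is a centroid.
No neighbour of 8 does as well, so 8 is the unique centroid.

8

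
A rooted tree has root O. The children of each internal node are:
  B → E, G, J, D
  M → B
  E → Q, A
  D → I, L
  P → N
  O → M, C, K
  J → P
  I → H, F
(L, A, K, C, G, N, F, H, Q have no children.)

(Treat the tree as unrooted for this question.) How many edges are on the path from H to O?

Walking from H: H – I – D – B – M – O. Length 5.

5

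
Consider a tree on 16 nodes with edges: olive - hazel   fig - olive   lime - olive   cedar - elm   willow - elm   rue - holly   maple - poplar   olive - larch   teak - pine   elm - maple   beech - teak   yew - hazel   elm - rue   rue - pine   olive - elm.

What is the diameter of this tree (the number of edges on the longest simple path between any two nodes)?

A longest path is beech-teak-pine-rue-elm-olive-hazel-yew, with 7 edges.

7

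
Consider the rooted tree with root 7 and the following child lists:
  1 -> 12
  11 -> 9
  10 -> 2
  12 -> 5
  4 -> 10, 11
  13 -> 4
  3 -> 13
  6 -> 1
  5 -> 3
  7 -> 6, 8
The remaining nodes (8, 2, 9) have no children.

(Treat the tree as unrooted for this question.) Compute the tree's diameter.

10

A longest path is 9 – 11 – 4 – 13 – 3 – 5 – 12 – 1 – 6 – 7 – 8, with 10 edges.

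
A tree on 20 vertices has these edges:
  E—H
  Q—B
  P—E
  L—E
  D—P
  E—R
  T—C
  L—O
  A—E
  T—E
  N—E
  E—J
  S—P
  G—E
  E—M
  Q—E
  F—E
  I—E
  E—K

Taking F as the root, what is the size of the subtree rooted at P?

The subtree rooted at P contains: P, D, S — 3 nodes.

3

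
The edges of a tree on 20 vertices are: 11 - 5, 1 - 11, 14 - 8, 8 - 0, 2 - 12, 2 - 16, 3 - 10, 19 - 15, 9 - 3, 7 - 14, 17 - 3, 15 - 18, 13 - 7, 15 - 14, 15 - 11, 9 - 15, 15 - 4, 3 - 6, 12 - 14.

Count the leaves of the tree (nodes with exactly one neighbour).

11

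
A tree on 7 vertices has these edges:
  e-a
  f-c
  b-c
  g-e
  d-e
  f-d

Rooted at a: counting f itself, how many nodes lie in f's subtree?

Descendants of f (including itself): f, c, b. That's 3.

3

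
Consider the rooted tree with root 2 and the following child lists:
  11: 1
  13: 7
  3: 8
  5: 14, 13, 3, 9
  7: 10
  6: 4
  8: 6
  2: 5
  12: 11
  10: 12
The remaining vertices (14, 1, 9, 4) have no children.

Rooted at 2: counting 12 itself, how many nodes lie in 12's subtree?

3

The subtree rooted at 12 contains: 12, 11, 1 — 3 nodes.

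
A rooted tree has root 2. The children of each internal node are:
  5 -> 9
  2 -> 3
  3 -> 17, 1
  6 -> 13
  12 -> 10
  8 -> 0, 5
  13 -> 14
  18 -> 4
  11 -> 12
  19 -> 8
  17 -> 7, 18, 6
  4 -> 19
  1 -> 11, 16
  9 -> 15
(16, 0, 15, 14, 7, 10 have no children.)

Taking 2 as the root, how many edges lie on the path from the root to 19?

5

Climbing from 19 to the root: 19–4–18–17–3–2. That's 5 steps.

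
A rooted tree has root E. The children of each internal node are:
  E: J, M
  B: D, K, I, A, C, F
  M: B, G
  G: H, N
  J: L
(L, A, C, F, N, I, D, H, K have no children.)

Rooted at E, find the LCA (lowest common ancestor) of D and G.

M

Path D→root: D B M E; path G→root: G M E.
First common node: M.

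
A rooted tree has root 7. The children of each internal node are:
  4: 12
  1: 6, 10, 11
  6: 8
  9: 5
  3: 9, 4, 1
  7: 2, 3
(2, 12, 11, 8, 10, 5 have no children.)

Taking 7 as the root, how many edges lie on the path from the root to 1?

2

Climbing from 1 to the root: 1–3–7. That's 2 steps.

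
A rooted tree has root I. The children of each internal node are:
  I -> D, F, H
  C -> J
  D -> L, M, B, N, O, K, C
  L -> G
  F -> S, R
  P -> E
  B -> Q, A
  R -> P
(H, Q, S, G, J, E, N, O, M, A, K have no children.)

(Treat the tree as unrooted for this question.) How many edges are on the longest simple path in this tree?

BFS from E reaches J last, at distance 7; BFS from J confirms no node is farther.
Path: E - P - R - F - I - D - C - J.

7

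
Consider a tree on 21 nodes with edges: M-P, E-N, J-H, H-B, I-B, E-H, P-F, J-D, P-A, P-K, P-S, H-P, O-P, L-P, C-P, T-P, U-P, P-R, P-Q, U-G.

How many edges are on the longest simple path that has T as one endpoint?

4

The node farthest from T is N (D, I also at distance 4), via T – P – H – E – N — 4 edges.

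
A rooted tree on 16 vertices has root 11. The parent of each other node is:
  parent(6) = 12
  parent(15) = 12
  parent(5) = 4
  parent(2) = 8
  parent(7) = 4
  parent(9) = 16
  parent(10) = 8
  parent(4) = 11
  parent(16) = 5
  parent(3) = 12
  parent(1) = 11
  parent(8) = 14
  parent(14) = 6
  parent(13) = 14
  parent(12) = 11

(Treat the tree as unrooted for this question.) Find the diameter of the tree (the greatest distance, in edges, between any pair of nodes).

9

A longest path is 10–8–14–6–12–11–4–5–16–9, with 9 edges.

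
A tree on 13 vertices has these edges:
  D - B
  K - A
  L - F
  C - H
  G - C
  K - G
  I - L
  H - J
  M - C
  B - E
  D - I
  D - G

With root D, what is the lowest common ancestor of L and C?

Ancestors of L (toward the root): L, I, D.
Ancestors of C: C, G, D.
The deepest node appearing in both lists is D.

D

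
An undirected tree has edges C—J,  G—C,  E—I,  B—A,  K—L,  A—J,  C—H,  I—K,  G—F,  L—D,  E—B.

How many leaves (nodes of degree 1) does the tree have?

3

Exactly 3 nodes have a single neighbour: D, F, H.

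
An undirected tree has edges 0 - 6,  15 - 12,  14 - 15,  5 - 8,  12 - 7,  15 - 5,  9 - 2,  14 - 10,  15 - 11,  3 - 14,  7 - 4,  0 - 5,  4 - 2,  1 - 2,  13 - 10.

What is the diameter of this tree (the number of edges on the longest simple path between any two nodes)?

8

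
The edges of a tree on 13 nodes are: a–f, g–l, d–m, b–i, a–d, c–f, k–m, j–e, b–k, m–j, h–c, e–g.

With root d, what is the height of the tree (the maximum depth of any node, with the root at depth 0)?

5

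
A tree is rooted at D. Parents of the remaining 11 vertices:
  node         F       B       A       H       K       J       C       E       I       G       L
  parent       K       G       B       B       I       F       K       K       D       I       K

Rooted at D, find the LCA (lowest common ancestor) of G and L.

I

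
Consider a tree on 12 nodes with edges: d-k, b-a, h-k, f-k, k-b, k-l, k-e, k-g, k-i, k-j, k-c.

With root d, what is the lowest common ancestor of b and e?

k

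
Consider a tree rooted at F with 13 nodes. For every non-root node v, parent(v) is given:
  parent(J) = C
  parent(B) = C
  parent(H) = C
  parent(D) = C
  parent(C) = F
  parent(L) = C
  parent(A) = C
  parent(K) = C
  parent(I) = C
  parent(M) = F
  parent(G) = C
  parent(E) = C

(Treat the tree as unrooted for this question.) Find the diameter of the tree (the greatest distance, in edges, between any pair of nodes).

3

A longest path is M–F–C–J, with 3 edges.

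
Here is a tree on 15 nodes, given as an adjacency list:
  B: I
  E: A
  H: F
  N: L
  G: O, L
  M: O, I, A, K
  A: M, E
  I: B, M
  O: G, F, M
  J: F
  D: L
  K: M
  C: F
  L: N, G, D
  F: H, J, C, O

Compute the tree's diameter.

6

A longest path is D - L - G - O - M - A - E, with 6 edges.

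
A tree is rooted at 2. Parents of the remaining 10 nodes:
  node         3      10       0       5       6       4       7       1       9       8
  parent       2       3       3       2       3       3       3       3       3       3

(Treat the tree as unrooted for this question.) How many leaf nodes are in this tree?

Exactly 9 nodes have a single neighbour: 0, 1, 4, 5, 6, 7, 8, 9, 10.

9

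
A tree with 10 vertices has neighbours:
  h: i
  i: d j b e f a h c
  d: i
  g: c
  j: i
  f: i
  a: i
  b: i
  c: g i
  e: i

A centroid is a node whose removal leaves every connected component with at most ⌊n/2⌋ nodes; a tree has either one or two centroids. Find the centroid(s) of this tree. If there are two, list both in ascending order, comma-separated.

Removing i splits the tree into components of sizes 2, 1, 1, 1, 1, 1, 1, 1; the largest is 2 ≤ ⌊10/2⌋ = 5.
No neighbour of i does as well, so i is the unique centroid.

i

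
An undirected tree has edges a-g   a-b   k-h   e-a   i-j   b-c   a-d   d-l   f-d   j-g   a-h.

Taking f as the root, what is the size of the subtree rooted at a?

9

The subtree rooted at a contains: a, h, g, b, e, k, j, c, i — 9 nodes.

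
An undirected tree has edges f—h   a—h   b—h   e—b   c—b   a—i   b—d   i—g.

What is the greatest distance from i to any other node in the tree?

4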